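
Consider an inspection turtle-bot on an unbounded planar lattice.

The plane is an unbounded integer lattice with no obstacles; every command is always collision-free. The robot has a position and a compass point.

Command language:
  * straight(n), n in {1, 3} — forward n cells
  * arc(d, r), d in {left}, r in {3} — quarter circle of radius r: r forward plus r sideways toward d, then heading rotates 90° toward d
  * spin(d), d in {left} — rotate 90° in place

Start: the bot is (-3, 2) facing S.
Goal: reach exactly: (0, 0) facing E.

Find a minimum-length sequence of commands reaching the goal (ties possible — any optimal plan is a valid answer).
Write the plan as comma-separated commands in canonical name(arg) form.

begin: (-3, 2) facing S
t=1 straight(1) ⇒ (-3, 1) facing S
t=2 straight(1) ⇒ (-3, 0) facing S
t=3 spin(left) ⇒ (-3, 0) facing E
t=4 straight(3) ⇒ (0, 0) facing E
no 3-step plan works, so 4 is optimal.

straight(1), straight(1), spin(left), straight(3)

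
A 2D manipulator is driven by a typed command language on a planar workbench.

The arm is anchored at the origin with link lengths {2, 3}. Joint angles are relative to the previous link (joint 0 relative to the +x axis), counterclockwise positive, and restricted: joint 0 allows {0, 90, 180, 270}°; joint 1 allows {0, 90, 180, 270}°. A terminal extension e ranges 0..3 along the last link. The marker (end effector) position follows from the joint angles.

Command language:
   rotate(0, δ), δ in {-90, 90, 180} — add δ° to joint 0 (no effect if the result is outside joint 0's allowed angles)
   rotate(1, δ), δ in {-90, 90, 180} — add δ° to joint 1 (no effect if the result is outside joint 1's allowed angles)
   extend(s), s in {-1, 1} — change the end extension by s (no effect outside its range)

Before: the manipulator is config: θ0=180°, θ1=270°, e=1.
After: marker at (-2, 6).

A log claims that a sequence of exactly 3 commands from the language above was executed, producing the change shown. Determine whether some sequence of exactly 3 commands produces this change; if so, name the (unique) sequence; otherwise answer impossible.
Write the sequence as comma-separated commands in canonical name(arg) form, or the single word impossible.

extend(1), extend(1), extend(1)

t0: config: θ0=180°, θ1=270°, e=1
step 1 (extend(1)): config: θ0=180°, θ1=270°, e=2
step 2 (extend(1)): config: θ0=180°, θ1=270°, e=3
step 3 (extend(1)): config: θ0=180°, θ1=270°, e=3
no rival 3-sequence matches.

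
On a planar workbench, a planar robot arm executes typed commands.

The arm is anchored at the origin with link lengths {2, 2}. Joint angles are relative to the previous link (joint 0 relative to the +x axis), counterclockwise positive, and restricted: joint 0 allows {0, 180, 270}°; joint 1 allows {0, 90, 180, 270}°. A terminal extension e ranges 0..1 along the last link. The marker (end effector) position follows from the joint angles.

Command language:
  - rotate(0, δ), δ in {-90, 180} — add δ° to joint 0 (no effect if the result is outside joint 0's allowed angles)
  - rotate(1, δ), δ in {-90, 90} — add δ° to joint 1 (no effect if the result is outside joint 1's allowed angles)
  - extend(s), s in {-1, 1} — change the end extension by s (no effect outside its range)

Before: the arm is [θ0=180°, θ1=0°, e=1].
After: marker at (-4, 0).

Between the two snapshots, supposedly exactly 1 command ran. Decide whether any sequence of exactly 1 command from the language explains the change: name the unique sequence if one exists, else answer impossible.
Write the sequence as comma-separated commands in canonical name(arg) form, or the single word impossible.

initial: [θ0=180°, θ1=0°, e=1]
t=1 extend(-1) ⇒ [θ0=180°, θ1=0°, e=0]
no rival 1-sequence matches.

extend(-1)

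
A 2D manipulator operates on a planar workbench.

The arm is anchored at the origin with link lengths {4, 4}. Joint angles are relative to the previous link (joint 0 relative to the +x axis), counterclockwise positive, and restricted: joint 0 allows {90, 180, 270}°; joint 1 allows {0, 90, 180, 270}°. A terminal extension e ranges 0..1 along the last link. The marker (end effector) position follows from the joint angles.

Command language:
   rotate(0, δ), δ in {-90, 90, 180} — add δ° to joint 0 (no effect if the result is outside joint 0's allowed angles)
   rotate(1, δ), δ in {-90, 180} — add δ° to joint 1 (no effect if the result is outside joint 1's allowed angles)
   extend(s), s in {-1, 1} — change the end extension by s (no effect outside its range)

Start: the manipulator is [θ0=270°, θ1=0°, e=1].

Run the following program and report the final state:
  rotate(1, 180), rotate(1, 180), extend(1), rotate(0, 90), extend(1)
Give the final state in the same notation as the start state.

t0: [θ0=270°, θ1=0°, e=1]
[1] after rotate(1, 180): [θ0=270°, θ1=180°, e=1]
[2] after rotate(1, 180): [θ0=270°, θ1=0°, e=1]
[3] after extend(1): [θ0=270°, θ1=0°, e=1]
[4] after rotate(0, 90): [θ0=270°, θ1=0°, e=1]
[5] after extend(1): [θ0=270°, θ1=0°, e=1]

[θ0=270°, θ1=0°, e=1]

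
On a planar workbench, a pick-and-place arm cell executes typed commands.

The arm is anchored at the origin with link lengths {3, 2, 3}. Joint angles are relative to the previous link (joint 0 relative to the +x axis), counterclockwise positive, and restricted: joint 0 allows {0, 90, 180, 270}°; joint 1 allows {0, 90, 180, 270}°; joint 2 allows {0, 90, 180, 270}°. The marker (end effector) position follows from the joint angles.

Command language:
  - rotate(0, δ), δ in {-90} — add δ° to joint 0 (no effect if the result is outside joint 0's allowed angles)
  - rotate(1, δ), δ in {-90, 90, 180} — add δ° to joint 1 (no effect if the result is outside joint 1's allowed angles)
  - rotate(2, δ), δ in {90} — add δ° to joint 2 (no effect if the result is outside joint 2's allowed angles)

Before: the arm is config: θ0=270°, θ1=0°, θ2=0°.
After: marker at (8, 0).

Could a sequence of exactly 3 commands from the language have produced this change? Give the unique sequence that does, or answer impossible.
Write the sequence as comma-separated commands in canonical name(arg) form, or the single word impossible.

rotate(0, -90), rotate(0, -90), rotate(0, -90)

t0: config: θ0=270°, θ1=0°, θ2=0°
step 1 (rotate(0, -90)): config: θ0=180°, θ1=0°, θ2=0°
step 2 (rotate(0, -90)): config: θ0=90°, θ1=0°, θ2=0°
step 3 (rotate(0, -90)): config: θ0=0°, θ1=0°, θ2=0°
no rival 3-sequence matches.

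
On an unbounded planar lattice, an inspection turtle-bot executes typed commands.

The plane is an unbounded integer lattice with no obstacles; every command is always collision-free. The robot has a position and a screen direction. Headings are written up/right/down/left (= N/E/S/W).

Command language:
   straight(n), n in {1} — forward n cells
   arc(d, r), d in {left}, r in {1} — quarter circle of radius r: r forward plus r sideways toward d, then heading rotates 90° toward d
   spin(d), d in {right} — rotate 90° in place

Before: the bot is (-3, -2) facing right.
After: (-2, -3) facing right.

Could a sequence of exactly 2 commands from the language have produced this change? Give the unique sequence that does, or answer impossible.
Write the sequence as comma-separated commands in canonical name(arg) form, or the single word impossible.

key: still facing E at the end — net rotation zero over 2 steps
from: (-3, -2) facing right
step 1 (spin(right)): (-3, -2) facing down
step 2 (arc(left, 1)): (-2, -3) facing right
no other 2-command option fits: unique.

spin(right), arc(left, 1)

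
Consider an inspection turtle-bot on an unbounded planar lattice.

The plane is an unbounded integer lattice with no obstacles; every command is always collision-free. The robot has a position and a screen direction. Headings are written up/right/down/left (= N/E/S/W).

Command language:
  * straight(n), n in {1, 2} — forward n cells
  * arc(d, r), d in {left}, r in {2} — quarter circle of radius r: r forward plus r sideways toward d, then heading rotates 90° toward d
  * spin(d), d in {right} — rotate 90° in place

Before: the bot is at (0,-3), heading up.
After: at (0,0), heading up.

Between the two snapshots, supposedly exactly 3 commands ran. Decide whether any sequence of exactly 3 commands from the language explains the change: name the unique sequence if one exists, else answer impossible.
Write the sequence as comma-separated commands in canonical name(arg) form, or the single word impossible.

key: still facing N at the end — nothing in the sequence rotates
initial: at (0,-3), heading up
t=1 straight(1) ⇒ at (0,-2), heading up
t=2 straight(1) ⇒ at (0,-1), heading up
t=3 straight(1) ⇒ at (0,0), heading up
all 64 alternatives checked — unique.

straight(1), straight(1), straight(1)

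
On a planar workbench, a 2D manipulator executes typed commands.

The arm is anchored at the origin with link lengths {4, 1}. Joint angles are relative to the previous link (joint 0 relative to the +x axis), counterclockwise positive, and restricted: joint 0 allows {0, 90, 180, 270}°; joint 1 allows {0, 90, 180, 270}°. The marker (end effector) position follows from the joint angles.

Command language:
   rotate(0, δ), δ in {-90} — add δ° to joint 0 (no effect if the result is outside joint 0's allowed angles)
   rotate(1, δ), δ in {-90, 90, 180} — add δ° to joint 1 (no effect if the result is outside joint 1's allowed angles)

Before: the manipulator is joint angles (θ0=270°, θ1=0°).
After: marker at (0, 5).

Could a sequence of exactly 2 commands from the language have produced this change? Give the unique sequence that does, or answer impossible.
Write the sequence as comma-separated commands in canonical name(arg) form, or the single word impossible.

rotate(0, -90), rotate(0, -90)

from: joint angles (θ0=270°, θ1=0°)
1. rotate(0, -90) → joint angles (θ0=180°, θ1=0°)
2. rotate(0, -90) → joint angles (θ0=90°, θ1=0°)
uniquely the one of 16 2-step routes that fits.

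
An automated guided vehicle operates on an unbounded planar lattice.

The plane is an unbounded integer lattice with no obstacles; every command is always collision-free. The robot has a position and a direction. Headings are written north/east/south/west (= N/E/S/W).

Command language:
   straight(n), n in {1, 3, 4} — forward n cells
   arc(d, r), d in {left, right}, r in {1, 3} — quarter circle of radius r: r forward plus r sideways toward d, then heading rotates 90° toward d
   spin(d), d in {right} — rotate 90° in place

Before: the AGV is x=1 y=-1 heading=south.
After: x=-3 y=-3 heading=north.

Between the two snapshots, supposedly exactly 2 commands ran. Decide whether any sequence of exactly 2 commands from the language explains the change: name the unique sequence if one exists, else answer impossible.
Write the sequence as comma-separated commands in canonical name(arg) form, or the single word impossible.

key: running arc(right, 1) before arc(right, 3) would end elsewhere — order is forced
start: x=1 y=-1 heading=south
[1] after arc(right, 3): x=-2 y=-4 heading=west
[2] after arc(right, 1): x=-3 y=-3 heading=north
all 64 alternatives checked — unique.

arc(right, 3), arc(right, 1)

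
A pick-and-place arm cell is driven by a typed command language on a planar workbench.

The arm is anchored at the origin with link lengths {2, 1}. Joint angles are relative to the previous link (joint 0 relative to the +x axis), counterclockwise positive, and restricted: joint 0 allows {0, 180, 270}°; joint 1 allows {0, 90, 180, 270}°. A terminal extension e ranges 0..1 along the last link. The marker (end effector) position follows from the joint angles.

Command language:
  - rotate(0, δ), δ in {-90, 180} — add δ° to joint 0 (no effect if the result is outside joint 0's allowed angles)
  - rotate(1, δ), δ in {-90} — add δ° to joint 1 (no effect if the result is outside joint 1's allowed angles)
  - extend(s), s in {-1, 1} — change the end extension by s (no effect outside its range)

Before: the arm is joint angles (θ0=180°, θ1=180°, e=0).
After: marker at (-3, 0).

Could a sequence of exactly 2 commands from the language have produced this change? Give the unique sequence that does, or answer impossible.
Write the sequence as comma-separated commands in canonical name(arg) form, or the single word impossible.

from: joint angles (θ0=180°, θ1=180°, e=0)
[1] after rotate(1, -90): joint angles (θ0=180°, θ1=90°, e=0)
[2] after rotate(1, -90): joint angles (θ0=180°, θ1=0°, e=0)
uniquely the one of 25 2-step routes that fits.

rotate(1, -90), rotate(1, -90)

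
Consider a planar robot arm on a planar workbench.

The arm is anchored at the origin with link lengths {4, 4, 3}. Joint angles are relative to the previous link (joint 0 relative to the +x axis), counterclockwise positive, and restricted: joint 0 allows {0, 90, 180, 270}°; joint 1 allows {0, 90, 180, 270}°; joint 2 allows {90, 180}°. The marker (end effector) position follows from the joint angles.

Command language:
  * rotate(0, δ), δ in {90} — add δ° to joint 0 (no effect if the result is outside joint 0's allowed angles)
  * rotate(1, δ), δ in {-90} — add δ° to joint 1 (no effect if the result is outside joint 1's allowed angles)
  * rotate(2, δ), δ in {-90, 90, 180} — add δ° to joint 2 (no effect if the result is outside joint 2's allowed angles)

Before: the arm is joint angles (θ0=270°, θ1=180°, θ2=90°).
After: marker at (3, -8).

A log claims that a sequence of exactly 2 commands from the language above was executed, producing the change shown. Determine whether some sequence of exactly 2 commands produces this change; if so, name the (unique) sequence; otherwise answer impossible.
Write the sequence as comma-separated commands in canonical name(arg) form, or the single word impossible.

rotate(1, -90), rotate(1, -90)

initial: joint angles (θ0=270°, θ1=180°, θ2=90°)
1. rotate(1, -90) → joint angles (θ0=270°, θ1=90°, θ2=90°)
2. rotate(1, -90) → joint angles (θ0=270°, θ1=0°, θ2=90°)
all 25 alternatives checked — unique.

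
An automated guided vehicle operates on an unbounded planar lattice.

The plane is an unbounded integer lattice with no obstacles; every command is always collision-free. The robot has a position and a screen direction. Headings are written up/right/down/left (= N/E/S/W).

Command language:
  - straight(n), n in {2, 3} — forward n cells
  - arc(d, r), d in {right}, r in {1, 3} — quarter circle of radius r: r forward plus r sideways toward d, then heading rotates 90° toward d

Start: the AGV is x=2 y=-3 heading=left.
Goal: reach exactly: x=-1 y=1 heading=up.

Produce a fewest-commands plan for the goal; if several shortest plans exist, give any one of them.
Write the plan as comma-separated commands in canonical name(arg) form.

straight(2), arc(right, 1), straight(3)

initial: x=2 y=-3 heading=left
t=1 straight(2) ⇒ x=0 y=-3 heading=left
t=2 arc(right, 1) ⇒ x=-1 y=-2 heading=up
t=3 straight(3) ⇒ x=-1 y=1 heading=up
minimal: 3 command(s), checked below 3.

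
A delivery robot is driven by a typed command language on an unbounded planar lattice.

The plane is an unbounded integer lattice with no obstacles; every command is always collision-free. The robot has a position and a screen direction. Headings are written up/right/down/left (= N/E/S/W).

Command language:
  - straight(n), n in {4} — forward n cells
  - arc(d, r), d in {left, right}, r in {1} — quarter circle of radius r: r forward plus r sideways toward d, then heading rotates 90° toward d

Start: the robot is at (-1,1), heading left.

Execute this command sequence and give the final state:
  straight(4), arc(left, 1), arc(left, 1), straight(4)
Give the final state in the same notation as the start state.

at (-1,-1), heading right

initial: at (-1,1), heading left
[1] after straight(4): at (-5,1), heading left
[2] after arc(left, 1): at (-6,0), heading down
[3] after arc(left, 1): at (-5,-1), heading right
[4] after straight(4): at (-1,-1), heading right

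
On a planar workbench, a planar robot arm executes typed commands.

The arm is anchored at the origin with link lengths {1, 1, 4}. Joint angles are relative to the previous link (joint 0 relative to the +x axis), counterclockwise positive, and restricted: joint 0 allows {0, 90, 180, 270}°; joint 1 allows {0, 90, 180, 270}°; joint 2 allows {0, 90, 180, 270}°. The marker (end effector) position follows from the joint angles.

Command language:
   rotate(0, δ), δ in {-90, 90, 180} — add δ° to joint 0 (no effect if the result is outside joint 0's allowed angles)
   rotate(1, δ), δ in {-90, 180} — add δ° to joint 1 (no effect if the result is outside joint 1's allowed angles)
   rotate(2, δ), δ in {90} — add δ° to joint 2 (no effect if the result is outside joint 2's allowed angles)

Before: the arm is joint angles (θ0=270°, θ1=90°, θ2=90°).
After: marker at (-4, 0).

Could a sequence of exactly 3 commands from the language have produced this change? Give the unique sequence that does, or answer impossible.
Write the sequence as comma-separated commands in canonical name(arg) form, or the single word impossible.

rotate(1, -90), rotate(1, -90), rotate(1, -90)

from: joint angles (θ0=270°, θ1=90°, θ2=90°)
t=1 rotate(1, -90) ⇒ joint angles (θ0=270°, θ1=0°, θ2=90°)
t=2 rotate(1, -90) ⇒ joint angles (θ0=270°, θ1=270°, θ2=90°)
t=3 rotate(1, -90) ⇒ joint angles (θ0=270°, θ1=180°, θ2=90°)
uniquely the one of 216 3-step routes that fits.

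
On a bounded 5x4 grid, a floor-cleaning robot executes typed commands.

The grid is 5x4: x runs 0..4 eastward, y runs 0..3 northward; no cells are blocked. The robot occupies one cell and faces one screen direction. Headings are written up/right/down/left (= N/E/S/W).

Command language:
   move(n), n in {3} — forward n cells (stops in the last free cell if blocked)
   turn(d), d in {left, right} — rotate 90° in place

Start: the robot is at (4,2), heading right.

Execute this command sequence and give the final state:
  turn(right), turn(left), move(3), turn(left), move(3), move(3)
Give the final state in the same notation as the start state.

start: at (4,2), heading right
step 1 (turn(right)): at (4,2), heading down
step 2 (turn(left)): at (4,2), heading right
step 3 (move(3)): at (4,2), heading right
step 4 (turn(left)): at (4,2), heading up
step 5 (move(3)): at (4,3), heading up
step 6 (move(3)): at (4,3), heading up

at (4,3), heading up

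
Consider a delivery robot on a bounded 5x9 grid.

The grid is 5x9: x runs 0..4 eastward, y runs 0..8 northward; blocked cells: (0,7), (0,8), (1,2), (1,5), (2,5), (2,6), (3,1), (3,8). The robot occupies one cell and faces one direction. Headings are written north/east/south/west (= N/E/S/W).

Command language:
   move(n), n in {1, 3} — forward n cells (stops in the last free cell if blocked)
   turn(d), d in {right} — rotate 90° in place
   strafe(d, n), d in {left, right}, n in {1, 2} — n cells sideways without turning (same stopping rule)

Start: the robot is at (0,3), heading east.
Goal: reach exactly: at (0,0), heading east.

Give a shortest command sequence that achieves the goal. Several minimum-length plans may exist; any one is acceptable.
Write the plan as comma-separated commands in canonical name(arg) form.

begin: at (0,3), heading east
step 1 (strafe(right, 2)): at (0,1), heading east
step 2 (strafe(right, 2)): at (0,0), heading east
no 1-step plan works, so 2 is optimal.

strafe(right, 2), strafe(right, 2)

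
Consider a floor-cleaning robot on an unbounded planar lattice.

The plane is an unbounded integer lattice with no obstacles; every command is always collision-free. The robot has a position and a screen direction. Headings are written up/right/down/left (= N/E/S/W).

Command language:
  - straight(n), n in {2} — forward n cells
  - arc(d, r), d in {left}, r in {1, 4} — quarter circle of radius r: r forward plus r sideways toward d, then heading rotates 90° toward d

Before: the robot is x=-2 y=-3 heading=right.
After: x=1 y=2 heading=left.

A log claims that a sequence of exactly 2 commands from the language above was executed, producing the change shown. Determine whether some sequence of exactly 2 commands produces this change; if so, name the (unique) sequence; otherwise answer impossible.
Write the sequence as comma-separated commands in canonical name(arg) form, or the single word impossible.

key: cell and facing (now W) both changed — the 2 commands mix motion and turning
t0: x=-2 y=-3 heading=right
[1] after arc(left, 4): x=2 y=1 heading=up
[2] after arc(left, 1): x=1 y=2 heading=left
all 9 alternatives checked — unique.

arc(left, 4), arc(left, 1)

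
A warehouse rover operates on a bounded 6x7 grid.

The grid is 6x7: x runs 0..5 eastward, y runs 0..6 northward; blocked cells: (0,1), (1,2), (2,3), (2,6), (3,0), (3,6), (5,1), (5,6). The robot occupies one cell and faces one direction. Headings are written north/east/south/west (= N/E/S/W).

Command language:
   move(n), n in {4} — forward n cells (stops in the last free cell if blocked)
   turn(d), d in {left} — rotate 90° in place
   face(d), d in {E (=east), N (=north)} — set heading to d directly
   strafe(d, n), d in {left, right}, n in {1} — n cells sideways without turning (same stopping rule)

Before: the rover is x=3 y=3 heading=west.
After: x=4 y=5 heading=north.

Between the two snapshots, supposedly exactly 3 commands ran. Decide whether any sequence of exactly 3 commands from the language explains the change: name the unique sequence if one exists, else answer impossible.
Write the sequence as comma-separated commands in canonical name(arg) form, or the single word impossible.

key: move(4) is stopped early by the blocked cell at (3,6)
begin: x=3 y=3 heading=west
1. face(N) → x=3 y=3 heading=north
2. move(4) → x=3 y=5 heading=north
3. strafe(right, 1) → x=4 y=5 heading=north
no rival 3-sequence matches.

face(N), move(4), strafe(right, 1)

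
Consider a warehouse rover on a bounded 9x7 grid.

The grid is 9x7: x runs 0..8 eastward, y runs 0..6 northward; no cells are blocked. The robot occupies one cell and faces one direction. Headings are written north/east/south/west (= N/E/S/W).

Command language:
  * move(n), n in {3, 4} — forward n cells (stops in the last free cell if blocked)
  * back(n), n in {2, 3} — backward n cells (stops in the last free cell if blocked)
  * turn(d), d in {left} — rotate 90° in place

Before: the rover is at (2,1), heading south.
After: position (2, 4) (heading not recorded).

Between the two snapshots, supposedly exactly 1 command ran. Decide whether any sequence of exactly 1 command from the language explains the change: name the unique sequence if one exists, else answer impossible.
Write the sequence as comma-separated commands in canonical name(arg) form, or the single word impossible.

back(3)

start: at (2,1), heading south
1. back(3) → at (2,4), heading south
no other 1-command option fits: unique.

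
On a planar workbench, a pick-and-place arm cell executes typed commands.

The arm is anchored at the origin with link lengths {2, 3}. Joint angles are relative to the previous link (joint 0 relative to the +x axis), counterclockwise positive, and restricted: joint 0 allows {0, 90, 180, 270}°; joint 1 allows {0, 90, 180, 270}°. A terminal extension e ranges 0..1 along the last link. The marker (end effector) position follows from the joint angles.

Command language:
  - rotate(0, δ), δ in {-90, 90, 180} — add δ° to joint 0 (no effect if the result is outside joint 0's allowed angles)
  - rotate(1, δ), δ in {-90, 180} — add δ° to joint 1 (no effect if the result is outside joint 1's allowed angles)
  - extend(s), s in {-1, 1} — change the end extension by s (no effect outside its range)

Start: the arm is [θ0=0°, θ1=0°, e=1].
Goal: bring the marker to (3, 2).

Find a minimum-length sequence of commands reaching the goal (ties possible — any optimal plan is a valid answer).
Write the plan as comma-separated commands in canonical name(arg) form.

begin: [θ0=0°, θ1=0°, e=1]
[1] after rotate(0, 90): [θ0=90°, θ1=0°, e=1]
[2] after rotate(1, -90): [θ0=90°, θ1=270°, e=1]
[3] after extend(-1): [θ0=90°, θ1=270°, e=0]
shorter routes all fall short; 3 is best.

rotate(0, 90), rotate(1, -90), extend(-1)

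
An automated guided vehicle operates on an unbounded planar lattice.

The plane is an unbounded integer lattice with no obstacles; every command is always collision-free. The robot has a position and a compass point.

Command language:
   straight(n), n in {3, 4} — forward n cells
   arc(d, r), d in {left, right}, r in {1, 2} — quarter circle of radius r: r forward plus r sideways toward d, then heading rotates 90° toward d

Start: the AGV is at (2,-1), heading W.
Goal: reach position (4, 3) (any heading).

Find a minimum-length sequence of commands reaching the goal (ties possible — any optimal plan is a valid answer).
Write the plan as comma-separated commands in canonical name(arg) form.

initial: at (2,-1), heading W
step 1 (arc(right, 1)): at (1,0), heading N
step 2 (arc(right, 1)): at (2,1), heading E
step 3 (arc(left, 2)): at (4,3), heading N
no 2-step plan works, so 3 is optimal.

arc(right, 1), arc(right, 1), arc(left, 2)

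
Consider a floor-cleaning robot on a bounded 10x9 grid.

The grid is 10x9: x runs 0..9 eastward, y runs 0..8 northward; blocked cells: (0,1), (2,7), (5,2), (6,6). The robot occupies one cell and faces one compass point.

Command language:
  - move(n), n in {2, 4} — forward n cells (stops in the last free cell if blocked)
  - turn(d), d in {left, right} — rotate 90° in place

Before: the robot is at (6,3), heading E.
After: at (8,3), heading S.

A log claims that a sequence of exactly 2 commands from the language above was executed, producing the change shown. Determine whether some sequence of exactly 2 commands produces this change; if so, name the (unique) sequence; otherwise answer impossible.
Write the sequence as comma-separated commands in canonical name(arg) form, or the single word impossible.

move(2), turn(right)

key: order matters: swapping move(2) and turn(right) lands elsewhere
t0: at (6,3), heading E
1. move(2) → at (8,3), heading E
2. turn(right) → at (8,3), heading S
no rival 2-sequence matches.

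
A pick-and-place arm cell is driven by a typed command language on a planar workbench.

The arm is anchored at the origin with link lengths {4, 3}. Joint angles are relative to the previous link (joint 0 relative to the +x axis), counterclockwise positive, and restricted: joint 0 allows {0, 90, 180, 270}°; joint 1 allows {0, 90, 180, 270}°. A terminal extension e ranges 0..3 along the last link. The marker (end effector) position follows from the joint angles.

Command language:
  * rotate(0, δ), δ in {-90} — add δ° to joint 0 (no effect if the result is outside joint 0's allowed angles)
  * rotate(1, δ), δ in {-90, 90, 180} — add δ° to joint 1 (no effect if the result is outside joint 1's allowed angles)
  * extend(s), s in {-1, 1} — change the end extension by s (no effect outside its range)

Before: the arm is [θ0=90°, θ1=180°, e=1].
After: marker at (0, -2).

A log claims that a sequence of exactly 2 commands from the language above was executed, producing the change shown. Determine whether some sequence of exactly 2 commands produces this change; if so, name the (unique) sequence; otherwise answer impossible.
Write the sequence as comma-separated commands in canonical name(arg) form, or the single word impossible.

from: [θ0=90°, θ1=180°, e=1]
t=1 extend(1) ⇒ [θ0=90°, θ1=180°, e=2]
t=2 extend(1) ⇒ [θ0=90°, θ1=180°, e=3]
no rival 2-sequence matches.

extend(1), extend(1)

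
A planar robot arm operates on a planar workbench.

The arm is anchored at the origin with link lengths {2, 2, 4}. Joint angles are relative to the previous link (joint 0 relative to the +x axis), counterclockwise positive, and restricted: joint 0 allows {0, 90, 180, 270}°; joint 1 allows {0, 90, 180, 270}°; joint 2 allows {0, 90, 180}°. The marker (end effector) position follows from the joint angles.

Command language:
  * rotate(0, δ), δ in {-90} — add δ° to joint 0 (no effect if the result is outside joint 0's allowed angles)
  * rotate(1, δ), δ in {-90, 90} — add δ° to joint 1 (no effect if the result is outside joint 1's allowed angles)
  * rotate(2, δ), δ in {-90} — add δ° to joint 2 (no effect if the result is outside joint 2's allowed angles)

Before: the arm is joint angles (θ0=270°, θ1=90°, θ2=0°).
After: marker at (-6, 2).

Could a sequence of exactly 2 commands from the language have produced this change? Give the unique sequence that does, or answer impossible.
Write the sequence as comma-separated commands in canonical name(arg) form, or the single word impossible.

from: joint angles (θ0=270°, θ1=90°, θ2=0°)
1. rotate(0, -90) → joint angles (θ0=180°, θ1=90°, θ2=0°)
2. rotate(0, -90) → joint angles (θ0=90°, θ1=90°, θ2=0°)
no rival 2-sequence matches.

rotate(0, -90), rotate(0, -90)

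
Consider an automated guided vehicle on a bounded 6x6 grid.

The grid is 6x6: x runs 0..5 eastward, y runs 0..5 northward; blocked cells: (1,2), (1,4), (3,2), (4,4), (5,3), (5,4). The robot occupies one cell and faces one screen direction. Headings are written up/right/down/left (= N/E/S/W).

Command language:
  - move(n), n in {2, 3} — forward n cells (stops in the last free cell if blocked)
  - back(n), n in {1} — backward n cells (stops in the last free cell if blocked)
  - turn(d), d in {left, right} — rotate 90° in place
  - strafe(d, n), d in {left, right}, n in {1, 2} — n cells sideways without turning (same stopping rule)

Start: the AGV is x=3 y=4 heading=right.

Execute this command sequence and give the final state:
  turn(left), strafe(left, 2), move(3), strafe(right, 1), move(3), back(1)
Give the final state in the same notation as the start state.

x=3 y=4 heading=up

initial: x=3 y=4 heading=right
1. turn(left) → x=3 y=4 heading=up
2. strafe(left, 2) → x=2 y=4 heading=up
3. move(3) → x=2 y=5 heading=up
4. strafe(right, 1) → x=3 y=5 heading=up
5. move(3) → x=3 y=5 heading=up
6. back(1) → x=3 y=4 heading=up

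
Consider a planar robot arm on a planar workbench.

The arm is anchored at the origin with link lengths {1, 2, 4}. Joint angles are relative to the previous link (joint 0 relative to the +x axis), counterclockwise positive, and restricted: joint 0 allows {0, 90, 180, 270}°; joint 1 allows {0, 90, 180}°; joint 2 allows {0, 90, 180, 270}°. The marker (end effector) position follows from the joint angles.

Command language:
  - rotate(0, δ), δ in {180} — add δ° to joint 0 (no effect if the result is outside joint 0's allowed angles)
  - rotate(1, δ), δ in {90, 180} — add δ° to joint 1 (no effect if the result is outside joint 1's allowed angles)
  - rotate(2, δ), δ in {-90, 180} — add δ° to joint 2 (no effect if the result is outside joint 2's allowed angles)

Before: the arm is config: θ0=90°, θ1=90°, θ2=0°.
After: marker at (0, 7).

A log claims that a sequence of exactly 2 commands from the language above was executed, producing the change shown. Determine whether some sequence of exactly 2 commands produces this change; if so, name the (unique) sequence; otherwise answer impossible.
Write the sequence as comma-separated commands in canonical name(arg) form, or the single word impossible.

key: order matters: swapping rotate(1, 90) and rotate(1, 180) lands elsewhere
from: config: θ0=90°, θ1=90°, θ2=0°
1. rotate(1, 90) → config: θ0=90°, θ1=180°, θ2=0°
2. rotate(1, 180) → config: θ0=90°, θ1=0°, θ2=0°
no rival 2-sequence matches.

rotate(1, 90), rotate(1, 180)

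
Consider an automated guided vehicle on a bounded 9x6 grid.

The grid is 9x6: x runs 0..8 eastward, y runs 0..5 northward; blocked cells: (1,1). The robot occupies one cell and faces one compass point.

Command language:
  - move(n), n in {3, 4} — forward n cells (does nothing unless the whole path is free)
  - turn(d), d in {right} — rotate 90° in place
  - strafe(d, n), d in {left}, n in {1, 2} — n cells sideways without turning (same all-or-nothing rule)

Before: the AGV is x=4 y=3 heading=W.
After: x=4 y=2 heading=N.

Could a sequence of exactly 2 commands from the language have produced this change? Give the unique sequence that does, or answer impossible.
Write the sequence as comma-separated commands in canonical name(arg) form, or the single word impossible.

strafe(left, 1), turn(right)

key: order matters: swapping strafe(left, 1) and turn(right) lands elsewhere
from: x=4 y=3 heading=W
step 1 (strafe(left, 1)): x=4 y=2 heading=W
step 2 (turn(right)): x=4 y=2 heading=N
no other 2-command option fits: unique.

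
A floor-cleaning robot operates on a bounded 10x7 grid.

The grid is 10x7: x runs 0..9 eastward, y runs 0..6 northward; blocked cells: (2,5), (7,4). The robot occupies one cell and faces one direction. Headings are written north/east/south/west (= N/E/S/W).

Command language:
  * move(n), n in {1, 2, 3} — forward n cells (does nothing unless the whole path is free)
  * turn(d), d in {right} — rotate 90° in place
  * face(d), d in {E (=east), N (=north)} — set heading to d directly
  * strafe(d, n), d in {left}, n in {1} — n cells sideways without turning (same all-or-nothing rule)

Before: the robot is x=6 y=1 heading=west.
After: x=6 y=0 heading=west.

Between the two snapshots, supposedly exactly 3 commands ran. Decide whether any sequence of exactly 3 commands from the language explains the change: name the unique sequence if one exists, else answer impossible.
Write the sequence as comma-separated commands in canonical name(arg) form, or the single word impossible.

strafe(left, 1), strafe(left, 1), strafe(left, 1)

key: still facing W at the end — nothing in the sequence rotates
begin: x=6 y=1 heading=west
t=1 strafe(left, 1) ⇒ x=6 y=0 heading=west
t=2 strafe(left, 1) ⇒ x=6 y=0 heading=west
t=3 strafe(left, 1) ⇒ x=6 y=0 heading=west
no other 3-command option fits: unique.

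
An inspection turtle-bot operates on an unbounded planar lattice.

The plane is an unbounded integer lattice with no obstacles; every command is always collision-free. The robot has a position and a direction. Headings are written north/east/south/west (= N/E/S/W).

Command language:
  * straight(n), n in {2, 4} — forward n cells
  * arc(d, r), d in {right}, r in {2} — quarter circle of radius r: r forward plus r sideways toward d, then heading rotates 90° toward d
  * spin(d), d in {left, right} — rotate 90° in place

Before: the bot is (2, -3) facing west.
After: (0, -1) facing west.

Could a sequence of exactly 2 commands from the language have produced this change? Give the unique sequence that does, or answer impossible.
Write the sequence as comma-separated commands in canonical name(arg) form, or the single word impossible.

arc(right, 2), spin(left)

key: running spin(left) before arc(right, 2) would end elsewhere — order is forced
start: (2, -3) facing west
t=1 arc(right, 2) ⇒ (0, -1) facing north
t=2 spin(left) ⇒ (0, -1) facing west
all 25 alternatives checked — unique.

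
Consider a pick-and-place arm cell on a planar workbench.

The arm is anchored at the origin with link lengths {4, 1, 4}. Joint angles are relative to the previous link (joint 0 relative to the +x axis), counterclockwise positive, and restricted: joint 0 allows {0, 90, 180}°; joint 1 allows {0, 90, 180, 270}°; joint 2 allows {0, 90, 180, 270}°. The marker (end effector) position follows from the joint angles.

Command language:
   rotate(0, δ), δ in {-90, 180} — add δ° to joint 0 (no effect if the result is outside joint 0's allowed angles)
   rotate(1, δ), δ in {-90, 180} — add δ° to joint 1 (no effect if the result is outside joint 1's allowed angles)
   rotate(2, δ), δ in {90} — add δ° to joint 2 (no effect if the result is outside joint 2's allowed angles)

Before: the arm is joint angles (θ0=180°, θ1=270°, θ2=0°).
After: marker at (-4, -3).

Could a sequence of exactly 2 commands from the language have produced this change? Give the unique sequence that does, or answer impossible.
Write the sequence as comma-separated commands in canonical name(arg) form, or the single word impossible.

rotate(2, 90), rotate(2, 90)

begin: joint angles (θ0=180°, θ1=270°, θ2=0°)
1. rotate(2, 90) → joint angles (θ0=180°, θ1=270°, θ2=90°)
2. rotate(2, 90) → joint angles (θ0=180°, θ1=270°, θ2=180°)
no rival 2-sequence matches.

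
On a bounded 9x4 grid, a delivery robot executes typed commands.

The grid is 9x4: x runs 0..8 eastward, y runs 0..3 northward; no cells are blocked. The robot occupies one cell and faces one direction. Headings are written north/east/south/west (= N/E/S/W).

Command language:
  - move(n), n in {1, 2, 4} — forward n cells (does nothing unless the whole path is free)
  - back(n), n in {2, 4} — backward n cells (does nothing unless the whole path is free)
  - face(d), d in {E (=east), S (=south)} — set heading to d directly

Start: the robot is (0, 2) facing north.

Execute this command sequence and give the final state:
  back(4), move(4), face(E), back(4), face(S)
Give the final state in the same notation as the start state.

from: (0, 2) facing north
[1] after back(4): (0, 2) facing north
[2] after move(4): (0, 2) facing north
[3] after face(E): (0, 2) facing east
[4] after back(4): (0, 2) facing east
[5] after face(S): (0, 2) facing south

(0, 2) facing south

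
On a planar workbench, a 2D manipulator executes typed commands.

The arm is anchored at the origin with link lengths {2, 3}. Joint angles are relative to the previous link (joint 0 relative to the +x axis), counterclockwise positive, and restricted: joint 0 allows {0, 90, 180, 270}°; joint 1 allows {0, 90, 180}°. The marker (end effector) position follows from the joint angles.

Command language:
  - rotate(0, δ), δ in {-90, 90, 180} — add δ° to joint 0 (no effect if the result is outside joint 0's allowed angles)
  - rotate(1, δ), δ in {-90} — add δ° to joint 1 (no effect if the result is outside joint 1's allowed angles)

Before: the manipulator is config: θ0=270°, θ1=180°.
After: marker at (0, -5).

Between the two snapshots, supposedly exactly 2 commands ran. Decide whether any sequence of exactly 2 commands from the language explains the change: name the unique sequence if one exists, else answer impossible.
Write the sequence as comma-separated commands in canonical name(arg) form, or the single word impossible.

rotate(1, -90), rotate(1, -90)

initial: config: θ0=270°, θ1=180°
t=1 rotate(1, -90) ⇒ config: θ0=270°, θ1=90°
t=2 rotate(1, -90) ⇒ config: θ0=270°, θ1=0°
no other 2-command option fits: unique.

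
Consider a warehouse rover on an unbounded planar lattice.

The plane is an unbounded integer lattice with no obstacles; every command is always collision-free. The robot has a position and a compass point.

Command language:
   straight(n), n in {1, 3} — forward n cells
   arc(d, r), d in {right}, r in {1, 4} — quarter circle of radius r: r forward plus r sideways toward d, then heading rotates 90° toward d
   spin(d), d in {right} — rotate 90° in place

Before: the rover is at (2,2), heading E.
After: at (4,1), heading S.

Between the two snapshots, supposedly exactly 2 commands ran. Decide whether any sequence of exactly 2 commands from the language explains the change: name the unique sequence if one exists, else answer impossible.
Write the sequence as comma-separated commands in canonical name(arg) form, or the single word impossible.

straight(1), arc(right, 1)

key: position moved to (4,1) AND the heading swung to S — translation plus rotation needed
begin: at (2,2), heading E
1. straight(1) → at (3,2), heading E
2. arc(right, 1) → at (4,1), heading S
all 25 alternatives checked — unique.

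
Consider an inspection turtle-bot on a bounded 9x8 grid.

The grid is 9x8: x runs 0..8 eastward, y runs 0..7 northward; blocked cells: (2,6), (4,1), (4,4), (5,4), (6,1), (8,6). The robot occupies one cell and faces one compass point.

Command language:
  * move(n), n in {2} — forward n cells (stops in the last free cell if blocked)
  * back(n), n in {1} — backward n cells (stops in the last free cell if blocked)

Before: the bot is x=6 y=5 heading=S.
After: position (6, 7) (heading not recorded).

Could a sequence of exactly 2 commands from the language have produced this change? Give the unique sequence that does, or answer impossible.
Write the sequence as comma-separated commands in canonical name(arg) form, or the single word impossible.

t0: x=6 y=5 heading=S
step 1 (back(1)): x=6 y=6 heading=S
step 2 (back(1)): x=6 y=7 heading=S
no other 2-command option fits: unique.

back(1), back(1)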